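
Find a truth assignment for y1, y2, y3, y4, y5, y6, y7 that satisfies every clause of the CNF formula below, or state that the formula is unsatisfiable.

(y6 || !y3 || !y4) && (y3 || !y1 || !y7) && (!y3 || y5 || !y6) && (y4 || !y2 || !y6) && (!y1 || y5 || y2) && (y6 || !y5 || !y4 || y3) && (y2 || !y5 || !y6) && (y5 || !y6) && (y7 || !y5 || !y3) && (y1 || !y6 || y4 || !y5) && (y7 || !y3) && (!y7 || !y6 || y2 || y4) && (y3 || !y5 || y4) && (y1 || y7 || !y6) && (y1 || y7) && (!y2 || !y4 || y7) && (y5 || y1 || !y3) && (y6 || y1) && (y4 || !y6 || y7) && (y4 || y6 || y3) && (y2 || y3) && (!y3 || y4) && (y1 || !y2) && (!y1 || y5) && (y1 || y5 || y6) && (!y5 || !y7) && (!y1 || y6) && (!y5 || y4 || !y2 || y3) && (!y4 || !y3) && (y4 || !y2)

UNSATISFIABLE

Branch on y5: set y5 = true.
From the singleton clause (!y7), y7 = false.
From the singleton clause (!y3), y3 = false.
From the singleton clause (y4), y4 = true.
From the singleton clause (y6), y6 = true.
From the singleton clause (y2), y2 = true.
That conflicts with the unit clause (!y2).
Undo y5 and try y5 = false.
From the singleton clause (!y6), y6 = false.
From the singleton clause (y1), y1 = true.
That conflicts with the unit clause (!y1).
Either choice for y5 ends in contradiction.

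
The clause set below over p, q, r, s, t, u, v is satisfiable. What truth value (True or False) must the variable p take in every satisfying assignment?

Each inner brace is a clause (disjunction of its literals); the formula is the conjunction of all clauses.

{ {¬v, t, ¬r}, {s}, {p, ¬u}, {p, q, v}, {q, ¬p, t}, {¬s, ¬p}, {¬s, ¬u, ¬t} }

False

Suppose p = True.
The clause (s) is unit, so s = True.
But (¬s) is also a unit clause — contradiction.
So every satisfying assignment has p = False.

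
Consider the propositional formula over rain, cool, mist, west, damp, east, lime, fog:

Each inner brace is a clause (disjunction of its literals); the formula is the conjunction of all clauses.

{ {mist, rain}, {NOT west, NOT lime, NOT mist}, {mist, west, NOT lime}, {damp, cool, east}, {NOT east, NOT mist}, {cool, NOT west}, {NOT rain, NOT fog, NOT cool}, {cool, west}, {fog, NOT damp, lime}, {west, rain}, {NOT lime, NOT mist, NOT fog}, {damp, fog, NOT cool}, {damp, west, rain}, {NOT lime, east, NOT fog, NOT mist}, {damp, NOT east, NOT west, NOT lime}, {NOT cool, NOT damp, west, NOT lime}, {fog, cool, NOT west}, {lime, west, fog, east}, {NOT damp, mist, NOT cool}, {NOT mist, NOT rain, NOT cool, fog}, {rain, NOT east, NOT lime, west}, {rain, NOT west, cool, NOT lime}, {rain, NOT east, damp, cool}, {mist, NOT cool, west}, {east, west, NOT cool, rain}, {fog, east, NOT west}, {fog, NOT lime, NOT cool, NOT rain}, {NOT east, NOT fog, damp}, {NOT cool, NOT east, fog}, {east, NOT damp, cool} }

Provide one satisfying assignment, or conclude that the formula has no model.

Case mist = true:
(NOT east) alone gives east = false.
Case west = true:
(NOT lime) alone gives lime = false.
(cool) alone gives cool = true.
(fog) alone gives fog = true.
(NOT rain) alone gives rain = false.
All clauses hold; damp can take either value.

rain: false, cool: true, mist: true, west: true, damp: false, east: false, lime: false, fog: true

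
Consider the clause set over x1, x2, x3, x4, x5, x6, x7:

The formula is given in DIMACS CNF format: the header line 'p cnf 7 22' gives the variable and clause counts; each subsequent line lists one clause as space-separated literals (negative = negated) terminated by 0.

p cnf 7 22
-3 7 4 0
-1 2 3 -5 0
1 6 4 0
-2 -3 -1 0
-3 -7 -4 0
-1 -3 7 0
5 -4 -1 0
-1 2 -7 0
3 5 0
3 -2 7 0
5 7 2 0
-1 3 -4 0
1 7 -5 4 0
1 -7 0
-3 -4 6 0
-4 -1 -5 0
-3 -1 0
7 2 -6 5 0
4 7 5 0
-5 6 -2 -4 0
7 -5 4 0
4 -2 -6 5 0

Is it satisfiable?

Yes, satisfiable

Case x3 = True:
Unit clause (¬x1) forces x1 = False.
Unit clause (¬x7) forces x7 = False.
Unit clause (x4) forces x4 = True.
Unit clause (x6) forces x6 = True.
Case x5 = False:
Unit clause (x2) forces x2 = True.
All clauses are satisfied.
A satisfying assignment: x1: False,  x2: True,  x3: True,  x4: True,  x5: False,  x6: True,  x7: False.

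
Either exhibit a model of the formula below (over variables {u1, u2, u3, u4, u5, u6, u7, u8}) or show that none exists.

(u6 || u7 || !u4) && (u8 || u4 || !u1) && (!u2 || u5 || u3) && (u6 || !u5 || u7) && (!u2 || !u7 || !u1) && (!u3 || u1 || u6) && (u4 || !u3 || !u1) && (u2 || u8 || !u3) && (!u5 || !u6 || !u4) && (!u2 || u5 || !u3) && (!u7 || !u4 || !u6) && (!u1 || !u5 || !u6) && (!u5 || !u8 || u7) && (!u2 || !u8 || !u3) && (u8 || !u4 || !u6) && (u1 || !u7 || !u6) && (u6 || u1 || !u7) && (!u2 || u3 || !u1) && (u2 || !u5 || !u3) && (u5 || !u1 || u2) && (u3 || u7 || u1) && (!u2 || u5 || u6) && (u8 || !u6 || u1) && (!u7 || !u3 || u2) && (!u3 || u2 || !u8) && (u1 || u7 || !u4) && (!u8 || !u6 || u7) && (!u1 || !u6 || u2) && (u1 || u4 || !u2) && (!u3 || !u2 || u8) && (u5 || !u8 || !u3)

Case u6 = false:
Case u7 = true:
The clause (u1) is unit, so u1 = true.
The clause (!u2) is unit, so u2 = false.
The clause (u5) is unit, so u5 = true.
The clause (!u3) is unit, so u3 = false.
Case u8 = true:
No clause remains; u4 is free.

u1: true; u2: false; u3: false; u4: true; u5: true; u6: false; u7: true; u8: true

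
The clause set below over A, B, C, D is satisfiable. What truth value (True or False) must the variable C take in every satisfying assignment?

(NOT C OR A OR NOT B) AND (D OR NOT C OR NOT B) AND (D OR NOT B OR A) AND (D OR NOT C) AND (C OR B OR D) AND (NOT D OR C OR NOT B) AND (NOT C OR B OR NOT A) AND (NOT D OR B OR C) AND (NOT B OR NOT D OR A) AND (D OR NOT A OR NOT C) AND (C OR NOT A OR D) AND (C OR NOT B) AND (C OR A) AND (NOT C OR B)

Suppose C = false.
From the singleton clause (NOT B), B = false.
From the singleton clause (D), D = true.
That conflicts with the unit clause (NOT D).
So every satisfying assignment has C = True.

True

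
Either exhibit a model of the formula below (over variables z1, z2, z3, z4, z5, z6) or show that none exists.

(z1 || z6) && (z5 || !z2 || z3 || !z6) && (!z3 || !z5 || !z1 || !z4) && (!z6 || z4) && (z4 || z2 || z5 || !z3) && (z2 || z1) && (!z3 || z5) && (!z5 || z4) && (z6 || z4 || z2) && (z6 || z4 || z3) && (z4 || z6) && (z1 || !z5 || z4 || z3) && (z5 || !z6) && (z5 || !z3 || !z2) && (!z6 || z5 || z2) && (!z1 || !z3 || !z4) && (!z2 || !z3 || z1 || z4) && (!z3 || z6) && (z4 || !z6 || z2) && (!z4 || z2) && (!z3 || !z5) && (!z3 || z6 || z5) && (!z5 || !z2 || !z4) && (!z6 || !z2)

Suppose z1 = true.
Suppose z6 = false.
From the singleton clause (z4), z4 = true.
From the singleton clause (!z3), z3 = false.
From the singleton clause (z2), z2 = true.
From the singleton clause (!z5), z5 = false.
All clauses are satisfied.

z1: true; z2: true; z3: false; z4: true; z5: false; z6: false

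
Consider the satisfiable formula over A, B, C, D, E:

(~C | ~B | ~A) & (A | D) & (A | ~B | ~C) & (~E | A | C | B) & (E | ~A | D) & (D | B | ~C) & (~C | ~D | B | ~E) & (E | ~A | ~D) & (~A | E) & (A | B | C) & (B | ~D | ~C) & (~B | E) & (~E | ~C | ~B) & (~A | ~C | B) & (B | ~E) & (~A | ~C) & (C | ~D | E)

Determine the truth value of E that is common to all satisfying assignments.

True

Suppose E = 0.
From the singleton clause (~A), A = 0.
From the singleton clause (D), D = 1.
From the singleton clause (~B), B = 0.
From the singleton clause (C), C = 1.
Now (~C) is unsatisfied and unit — conflict.
So every satisfying assignment has E = True.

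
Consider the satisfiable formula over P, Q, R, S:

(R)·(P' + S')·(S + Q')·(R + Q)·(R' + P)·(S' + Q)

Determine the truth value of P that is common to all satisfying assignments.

Suppose P = 0.
Unit clause (R) forces R = 1.
Now (R') is unsatisfied and unit — conflict.
So every satisfying assignment has P = True.

True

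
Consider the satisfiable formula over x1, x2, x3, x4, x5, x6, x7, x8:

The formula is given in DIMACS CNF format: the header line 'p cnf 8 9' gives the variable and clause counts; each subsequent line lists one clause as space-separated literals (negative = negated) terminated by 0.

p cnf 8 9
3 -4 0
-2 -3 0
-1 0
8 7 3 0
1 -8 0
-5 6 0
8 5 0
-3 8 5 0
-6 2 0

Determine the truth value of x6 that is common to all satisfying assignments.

Suppose x6 = False.
Unit clause (¬x1) forces x1 = False.
Unit clause (¬x8) forces x8 = False.
Unit clause (¬x5) forces x5 = False.
But (x5) is also a unit clause — contradiction.
So every satisfying assignment has x6 = True.

True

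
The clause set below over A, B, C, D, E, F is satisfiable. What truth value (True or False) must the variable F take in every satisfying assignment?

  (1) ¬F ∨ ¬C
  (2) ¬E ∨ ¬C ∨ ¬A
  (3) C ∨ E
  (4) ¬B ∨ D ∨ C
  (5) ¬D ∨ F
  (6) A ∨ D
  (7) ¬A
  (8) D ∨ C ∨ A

Suppose F = False.
The clause (¬D) is unit, so D = False.
The clause (A) is unit, so A = True.
That conflicts with the unit clause (¬A).
So every satisfying assignment has F = True.

True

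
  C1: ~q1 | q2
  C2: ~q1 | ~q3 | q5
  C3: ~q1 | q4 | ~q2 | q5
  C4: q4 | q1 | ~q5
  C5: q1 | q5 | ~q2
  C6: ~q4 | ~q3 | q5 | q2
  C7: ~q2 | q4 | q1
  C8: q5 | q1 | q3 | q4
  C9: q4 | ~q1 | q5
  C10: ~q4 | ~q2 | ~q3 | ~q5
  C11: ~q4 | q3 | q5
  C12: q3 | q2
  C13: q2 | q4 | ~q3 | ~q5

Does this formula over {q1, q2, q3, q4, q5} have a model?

Try q1 = 1.
Unit clause (q2) forces q2 = 1.
Try q3 = 0.
Try q4 = 1.
Unit clause (q5) forces q5 = 1.
All clauses are satisfied.
A satisfying assignment: q1: 1,  q2: 1,  q3: 0,  q4: 1,  q5: 1.

Yes, satisfiable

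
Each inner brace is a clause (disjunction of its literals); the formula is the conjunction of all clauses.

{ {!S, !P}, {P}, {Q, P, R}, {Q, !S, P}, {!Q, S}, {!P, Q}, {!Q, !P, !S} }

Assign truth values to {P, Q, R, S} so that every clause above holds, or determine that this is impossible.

The clause (P) is unit, so P = true.
The clause (!S) is unit, so S = false.
The clause (!Q) is unit, so Q = false.
That conflicts with the unit clause (Q).

UNSATISFIABLE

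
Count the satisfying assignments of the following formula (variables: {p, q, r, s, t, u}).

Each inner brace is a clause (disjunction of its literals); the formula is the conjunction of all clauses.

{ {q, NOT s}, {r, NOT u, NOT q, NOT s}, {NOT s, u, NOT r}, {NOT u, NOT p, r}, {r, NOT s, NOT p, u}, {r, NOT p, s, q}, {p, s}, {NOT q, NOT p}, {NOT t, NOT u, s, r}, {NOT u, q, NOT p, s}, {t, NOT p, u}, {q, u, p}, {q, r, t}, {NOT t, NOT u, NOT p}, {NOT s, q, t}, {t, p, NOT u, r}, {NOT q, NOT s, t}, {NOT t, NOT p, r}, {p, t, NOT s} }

3

There are 2^6 = 64 truth assignments over (p, q, r, s, t, u).
Split on p. With p = true, the clauses containing p are satisfied and NOT p drops from the rest; 1 of the 2^5 = 32 assignments to the other variables satisfy what remains.
With p = false, by the same count on the reduced clause set, 2 assignments work.
(One model: p=F, q=T, r=F, s=T, t=T, u=F.)
Total: 1 + 2 = 3.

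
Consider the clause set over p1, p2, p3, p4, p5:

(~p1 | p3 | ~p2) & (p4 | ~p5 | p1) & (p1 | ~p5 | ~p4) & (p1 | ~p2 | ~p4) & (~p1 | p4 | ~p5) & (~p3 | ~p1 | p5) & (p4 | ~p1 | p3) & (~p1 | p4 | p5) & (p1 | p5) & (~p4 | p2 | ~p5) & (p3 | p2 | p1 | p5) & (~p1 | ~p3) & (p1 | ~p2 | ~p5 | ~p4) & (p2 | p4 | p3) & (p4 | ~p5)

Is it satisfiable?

Satisfiable

Case p1 = 1:
(~p3) alone gives p3 = 0.
(~p2) alone gives p2 = 0.
(p4) alone gives p4 = 1.
(~p5) alone gives p5 = 0.
This assignment satisfies each clause.
A satisfying assignment: p1: 1, p2: 0, p3: 0, p4: 1, p5: 0.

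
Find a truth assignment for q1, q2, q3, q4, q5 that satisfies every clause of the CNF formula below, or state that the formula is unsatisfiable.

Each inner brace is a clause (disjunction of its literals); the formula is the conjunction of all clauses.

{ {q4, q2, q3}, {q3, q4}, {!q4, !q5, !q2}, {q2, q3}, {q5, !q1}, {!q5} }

q1=false, q2=false, q3=true, q4=false, q5=false

The clause (!q5) is unit, so q5 = false.
The clause (!q1) is unit, so q1 = false.
Branch on q3: set q3 = true.
All clauses hold; q2, q4 can take either value.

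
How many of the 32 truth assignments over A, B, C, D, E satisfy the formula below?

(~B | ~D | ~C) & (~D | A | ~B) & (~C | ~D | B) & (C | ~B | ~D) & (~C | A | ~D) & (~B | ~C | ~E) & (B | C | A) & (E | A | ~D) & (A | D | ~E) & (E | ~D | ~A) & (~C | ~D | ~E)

There are 2^5 = 32 truth assignments over (A, B, C, D, E).
Split on C. With C = 1, the clauses containing C are satisfied and ~C drops from the rest; 5 of the 2^4 = 16 assignments to the other variables satisfy what remains.
With C = 0, by the same count on the reduced clause set, 6 assignments work.
Total: 5 + 6 = 11.

11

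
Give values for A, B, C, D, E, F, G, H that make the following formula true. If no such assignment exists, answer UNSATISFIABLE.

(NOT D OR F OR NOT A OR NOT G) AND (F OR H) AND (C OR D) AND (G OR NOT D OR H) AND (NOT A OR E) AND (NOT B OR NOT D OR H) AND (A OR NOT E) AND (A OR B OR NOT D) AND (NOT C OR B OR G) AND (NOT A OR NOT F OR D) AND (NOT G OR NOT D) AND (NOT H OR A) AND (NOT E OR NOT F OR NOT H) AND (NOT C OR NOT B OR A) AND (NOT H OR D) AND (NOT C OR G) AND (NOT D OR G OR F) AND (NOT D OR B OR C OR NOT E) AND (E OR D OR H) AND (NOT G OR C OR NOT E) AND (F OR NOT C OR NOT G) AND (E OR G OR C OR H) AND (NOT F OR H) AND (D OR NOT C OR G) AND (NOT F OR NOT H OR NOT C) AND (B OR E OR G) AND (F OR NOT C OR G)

UNSATISFIABLE

Try F = true.
The clause (H) is unit, so H = true.
The clause (A) is unit, so A = true.
The clause (E) is unit, so E = true.
That conflicts with the unit clause (NOT E).
That branch fails; take F = false instead.
The clause (H) is unit, so H = true.
The clause (A) is unit, so A = true.
The clause (E) is unit, so E = true.
The clause (D) is unit, so D = true.
The clause (NOT G) is unit, so G = false.
That conflicts with the unit clause (G).
Neither F = true nor F = false works.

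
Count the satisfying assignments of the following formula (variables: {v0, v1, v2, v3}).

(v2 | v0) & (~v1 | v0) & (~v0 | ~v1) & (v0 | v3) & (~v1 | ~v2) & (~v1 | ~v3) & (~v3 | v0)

4

There are 2^4 = 16 truth assignments over (v0, v1, v2, v3).
Split on v2. With v2 = 1, the clauses containing v2 are satisfied and ~v2 drops from the rest; 2 of the 2^3 = 8 assignments to the other variables satisfy what remains.
With v2 = 0, by the same count on the reduced clause set, 2 assignments work.
(One model: v0=T, v1=F, v2=F, v3=F.)
Total: 2 + 2 = 4.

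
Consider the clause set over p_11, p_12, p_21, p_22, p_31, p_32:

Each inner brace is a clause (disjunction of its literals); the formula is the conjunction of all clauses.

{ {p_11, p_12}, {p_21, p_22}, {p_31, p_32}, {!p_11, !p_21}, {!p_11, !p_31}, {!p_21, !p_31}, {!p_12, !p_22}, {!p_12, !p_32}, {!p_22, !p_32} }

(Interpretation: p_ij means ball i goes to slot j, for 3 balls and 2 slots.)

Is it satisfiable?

Branch on p_11: set p_11 = true.
The clause (!p_21) is unit, so p_21 = false.
The clause (p_22) is unit, so p_22 = true.
The clause (!p_31) is unit, so p_31 = false.
The clause (p_32) is unit, so p_32 = true.
But (!p_32) is also a unit clause — contradiction.
That branch fails; take p_11 = false instead.
The clause (p_12) is unit, so p_12 = true.
The clause (!p_22) is unit, so p_22 = false.
The clause (p_21) is unit, so p_21 = true.
The clause (!p_31) is unit, so p_31 = false.
The clause (p_32) is unit, so p_32 = true.
But (!p_32) is also a unit clause — contradiction.
Neither p_11 = true nor p_11 = false works.
No assignment satisfies every clause.

No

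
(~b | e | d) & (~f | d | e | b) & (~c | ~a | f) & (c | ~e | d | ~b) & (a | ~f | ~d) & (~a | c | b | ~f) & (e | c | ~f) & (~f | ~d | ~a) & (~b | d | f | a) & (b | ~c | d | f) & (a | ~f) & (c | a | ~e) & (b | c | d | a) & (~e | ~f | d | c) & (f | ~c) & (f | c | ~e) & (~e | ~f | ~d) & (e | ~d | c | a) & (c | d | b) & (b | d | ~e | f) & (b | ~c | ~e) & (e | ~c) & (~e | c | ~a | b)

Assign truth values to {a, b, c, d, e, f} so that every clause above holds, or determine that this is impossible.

a ↦ 1, b ↦ 0, c ↦ 0, d ↦ 1, e ↦ 0, f ↦ 0

Branch on a: set a = 1.
Branch on c: set c = 0.
Branch on b: set b = 0.
From the singleton clause (~f), f = 0.
From the singleton clause (~e), e = 0.
From the singleton clause (d), d = 1.
Every clause now holds.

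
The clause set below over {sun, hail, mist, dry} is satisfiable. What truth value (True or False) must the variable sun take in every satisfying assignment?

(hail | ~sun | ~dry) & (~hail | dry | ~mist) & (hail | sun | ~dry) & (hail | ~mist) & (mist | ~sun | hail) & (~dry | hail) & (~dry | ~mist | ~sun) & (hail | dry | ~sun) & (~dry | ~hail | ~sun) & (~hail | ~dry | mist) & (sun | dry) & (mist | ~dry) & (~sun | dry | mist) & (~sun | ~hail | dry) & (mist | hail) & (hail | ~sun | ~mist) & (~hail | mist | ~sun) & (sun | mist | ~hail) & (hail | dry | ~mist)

False

Suppose sun = 1.
Case hail = 1:
The clause (~dry) is unit, so dry = 0.
That conflicts with the unit clause (dry).
That branch fails; take hail = 0 instead.
The clause (~dry) is unit, so dry = 0.
That conflicts with the unit clause (dry).
Both values of hail lead to a conflict.
So every satisfying assignment has sun = False.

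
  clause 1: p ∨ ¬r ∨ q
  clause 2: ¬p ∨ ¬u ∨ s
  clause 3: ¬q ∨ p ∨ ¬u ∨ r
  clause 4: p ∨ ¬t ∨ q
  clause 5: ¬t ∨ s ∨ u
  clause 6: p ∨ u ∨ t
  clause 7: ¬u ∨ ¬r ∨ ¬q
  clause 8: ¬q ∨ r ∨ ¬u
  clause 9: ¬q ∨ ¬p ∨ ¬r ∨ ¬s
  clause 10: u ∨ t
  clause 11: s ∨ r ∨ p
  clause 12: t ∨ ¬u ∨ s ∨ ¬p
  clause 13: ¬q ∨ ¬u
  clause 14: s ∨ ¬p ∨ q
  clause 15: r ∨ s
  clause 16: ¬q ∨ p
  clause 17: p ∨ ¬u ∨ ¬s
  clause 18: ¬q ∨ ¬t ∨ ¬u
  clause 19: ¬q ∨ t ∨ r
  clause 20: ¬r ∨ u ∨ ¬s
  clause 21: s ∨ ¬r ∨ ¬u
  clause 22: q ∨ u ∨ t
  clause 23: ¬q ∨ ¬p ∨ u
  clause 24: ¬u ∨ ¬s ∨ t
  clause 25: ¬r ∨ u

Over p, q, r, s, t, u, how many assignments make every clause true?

There are 2^6 = 64 truth assignments over (p, q, r, s, t, u).
Split on p. With p = True, the clauses containing p are satisfied and ¬p drops from the rest; 3 of the 2^5 = 32 assignments to the other variables satisfy what remains.
With p = False, by the same count on the reduced clause set, 0 assignments work.
(One model: p=T, q=F, r=F, s=T, t=T, u=F.)
Total: 3 + 0 = 3.

3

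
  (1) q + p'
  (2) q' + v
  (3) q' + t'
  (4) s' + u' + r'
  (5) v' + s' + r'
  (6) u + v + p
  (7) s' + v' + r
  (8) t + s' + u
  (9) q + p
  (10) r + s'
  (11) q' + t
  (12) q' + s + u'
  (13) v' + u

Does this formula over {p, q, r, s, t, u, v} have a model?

No, unsatisfiable

Try q = 1.
(v) alone gives v = 1.
(t') alone gives t = 0.
But (t) is also a unit clause — contradiction.
Undo q and try q = 0.
(p') alone gives p = 0.
But (p) is also a unit clause — contradiction.
Both values of q lead to a conflict.
No assignment satisfies every clause.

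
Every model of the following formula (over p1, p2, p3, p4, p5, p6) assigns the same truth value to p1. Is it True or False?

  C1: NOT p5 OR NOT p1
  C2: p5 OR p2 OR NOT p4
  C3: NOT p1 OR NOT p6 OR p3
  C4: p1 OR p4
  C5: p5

False

Suppose p1 = true.
(NOT p5) alone gives p5 = false.
That conflicts with the unit clause (p5).
So every satisfying assignment has p1 = False.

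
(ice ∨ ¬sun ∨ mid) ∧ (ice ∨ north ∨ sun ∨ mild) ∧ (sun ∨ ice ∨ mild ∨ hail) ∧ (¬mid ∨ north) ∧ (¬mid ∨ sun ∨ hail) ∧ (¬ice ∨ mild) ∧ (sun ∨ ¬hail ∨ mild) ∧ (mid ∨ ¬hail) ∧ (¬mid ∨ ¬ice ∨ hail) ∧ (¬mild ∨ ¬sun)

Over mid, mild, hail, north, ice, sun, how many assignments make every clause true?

8

There are 2^6 = 64 truth assignments over (mid, mild, hail, north, ice, sun).
Split on mid. With mid = True, the clauses containing mid are satisfied and ¬mid drops from the rest; 4 of the 2^5 = 32 assignments to the other variables satisfy what remains.
With mid = False, by the same count on the reduced clause set, 4 assignments work.
(One model: mid=F, mild=T, hail=F, north=F, ice=F, sun=F.)
Total: 4 + 4 = 8.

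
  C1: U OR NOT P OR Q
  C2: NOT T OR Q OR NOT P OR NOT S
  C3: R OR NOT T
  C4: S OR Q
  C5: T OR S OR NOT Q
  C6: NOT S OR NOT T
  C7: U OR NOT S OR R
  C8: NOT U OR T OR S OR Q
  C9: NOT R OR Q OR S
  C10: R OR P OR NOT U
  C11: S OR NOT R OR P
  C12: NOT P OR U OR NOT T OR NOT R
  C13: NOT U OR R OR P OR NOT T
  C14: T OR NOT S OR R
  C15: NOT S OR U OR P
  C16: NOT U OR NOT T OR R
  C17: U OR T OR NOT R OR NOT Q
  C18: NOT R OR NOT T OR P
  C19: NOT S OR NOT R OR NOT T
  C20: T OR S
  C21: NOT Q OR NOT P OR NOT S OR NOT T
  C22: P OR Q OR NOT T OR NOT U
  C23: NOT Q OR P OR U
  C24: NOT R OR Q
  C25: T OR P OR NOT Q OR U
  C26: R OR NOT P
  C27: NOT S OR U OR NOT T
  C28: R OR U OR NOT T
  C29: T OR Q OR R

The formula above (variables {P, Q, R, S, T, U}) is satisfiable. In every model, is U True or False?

True

Suppose U = false.
Case P = false:
The clause (NOT S) is unit, so S = false.
The clause (Q) is unit, so Q = true.
Now (NOT Q) is unsatisfied and unit — conflict.
Undo P and try P = true.
The clause (Q) is unit, so Q = true.
The clause (R) is unit, so R = true.
The clause (NOT T) is unit, so T = false.
Now (T) is unsatisfied and unit — conflict.
Both values of P lead to a conflict.
So every satisfying assignment has U = True.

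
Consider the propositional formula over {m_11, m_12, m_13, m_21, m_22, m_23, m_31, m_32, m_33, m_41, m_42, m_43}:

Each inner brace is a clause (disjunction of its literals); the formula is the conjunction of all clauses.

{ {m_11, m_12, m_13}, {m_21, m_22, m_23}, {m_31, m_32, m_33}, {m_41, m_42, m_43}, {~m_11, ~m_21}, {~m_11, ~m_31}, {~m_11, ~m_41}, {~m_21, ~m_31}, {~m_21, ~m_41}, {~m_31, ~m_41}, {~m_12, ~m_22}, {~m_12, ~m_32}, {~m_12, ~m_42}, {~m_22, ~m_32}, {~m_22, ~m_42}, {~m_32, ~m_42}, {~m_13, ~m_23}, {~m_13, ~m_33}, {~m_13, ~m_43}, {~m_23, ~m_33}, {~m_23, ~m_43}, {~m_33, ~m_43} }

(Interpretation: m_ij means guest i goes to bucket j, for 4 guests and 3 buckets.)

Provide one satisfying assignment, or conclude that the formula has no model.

Case m_11 = 0:
Case m_12 = 1:
Unit clause (~m_22) forces m_22 = 0.
Unit clause (~m_32) forces m_32 = 0.
Unit clause (~m_42) forces m_42 = 0.
Case m_21 = 1:
Unit clause (~m_31) forces m_31 = 0.
Unit clause (m_33) forces m_33 = 1.
Unit clause (~m_41) forces m_41 = 0.
Unit clause (m_43) forces m_43 = 1.
That conflicts with the unit clause (~m_43).
So m_21 must be the other value — set m_21 = 0.
Unit clause (m_23) forces m_23 = 1.
Unit clause (~m_13) forces m_13 = 0.
Unit clause (~m_33) forces m_33 = 0.
Unit clause (m_31) forces m_31 = 1.
Unit clause (~m_41) forces m_41 = 0.
Unit clause (m_43) forces m_43 = 1.
That conflicts with the unit clause (~m_43).
Both values of m_21 lead to a conflict.
So m_12 must be the other value — set m_12 = 0.
Unit clause (m_13) forces m_13 = 1.
Unit clause (~m_23) forces m_23 = 0.
Unit clause (~m_33) forces m_33 = 0.
Unit clause (~m_43) forces m_43 = 0.
Case m_21 = 1:
Unit clause (~m_31) forces m_31 = 0.
Unit clause (m_32) forces m_32 = 1.
Unit clause (~m_41) forces m_41 = 0.
Unit clause (m_42) forces m_42 = 1.
That conflicts with the unit clause (~m_42).
So m_21 must be the other value — set m_21 = 0.
Unit clause (m_22) forces m_22 = 1.
Unit clause (~m_32) forces m_32 = 0.
Unit clause (m_31) forces m_31 = 1.
Unit clause (~m_41) forces m_41 = 0.
Unit clause (m_42) forces m_42 = 1.
That conflicts with the unit clause (~m_42).
Both values of m_21 lead to a conflict.
Both values of m_12 lead to a conflict.
So m_11 must be the other value — set m_11 = 1.
Unit clause (~m_21) forces m_21 = 0.
Unit clause (~m_31) forces m_31 = 0.
Unit clause (~m_41) forces m_41 = 0.
Case m_22 = 1:
Unit clause (~m_12) forces m_12 = 0.
Unit clause (~m_32) forces m_32 = 0.
Unit clause (m_33) forces m_33 = 1.
Unit clause (~m_42) forces m_42 = 0.
Unit clause (m_43) forces m_43 = 1.
That conflicts with the unit clause (~m_43).
So m_22 must be the other value — set m_22 = 0.
Unit clause (m_23) forces m_23 = 1.
Unit clause (~m_13) forces m_13 = 0.
Unit clause (~m_33) forces m_33 = 0.
Unit clause (m_32) forces m_32 = 1.
Unit clause (~m_12) forces m_12 = 0.
Unit clause (~m_42) forces m_42 = 0.
Unit clause (m_43) forces m_43 = 1.
That conflicts with the unit clause (~m_43).
Both values of m_22 lead to a conflict.
Both values of m_11 lead to a conflict.

UNSATISFIABLE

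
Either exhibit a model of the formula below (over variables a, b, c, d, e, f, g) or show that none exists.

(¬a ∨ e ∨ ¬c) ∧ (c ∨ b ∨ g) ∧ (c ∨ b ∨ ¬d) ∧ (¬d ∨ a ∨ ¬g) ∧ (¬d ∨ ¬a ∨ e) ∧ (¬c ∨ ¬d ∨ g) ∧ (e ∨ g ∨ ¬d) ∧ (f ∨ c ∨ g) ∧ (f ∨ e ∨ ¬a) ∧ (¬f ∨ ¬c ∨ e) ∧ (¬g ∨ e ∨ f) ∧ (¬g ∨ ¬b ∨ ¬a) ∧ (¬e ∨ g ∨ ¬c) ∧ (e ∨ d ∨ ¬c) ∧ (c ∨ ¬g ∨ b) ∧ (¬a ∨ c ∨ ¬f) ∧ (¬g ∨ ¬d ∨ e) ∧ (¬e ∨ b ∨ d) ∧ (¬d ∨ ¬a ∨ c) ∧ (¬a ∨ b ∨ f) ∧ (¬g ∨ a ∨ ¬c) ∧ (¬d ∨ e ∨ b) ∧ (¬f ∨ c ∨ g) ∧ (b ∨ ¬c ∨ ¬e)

Branch on a: set a = False.
Branch on d: set d = False.
Branch on e: set e = False.
(¬c) alone gives c = False.
Branch on b: set b = True.
Branch on f: set f = True.
(g) alone gives g = True.
All clauses are satisfied.

a: False; b: True; c: False; d: False; e: False; f: True; g: True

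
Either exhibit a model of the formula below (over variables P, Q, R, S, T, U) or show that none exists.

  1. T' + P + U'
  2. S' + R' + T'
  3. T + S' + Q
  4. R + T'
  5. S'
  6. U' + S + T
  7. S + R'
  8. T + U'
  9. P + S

(S') alone gives S = 0.
(R') alone gives R = 0.
(T') alone gives T = 0.
(U') alone gives U = 0.
(P) alone gives P = 1.
Every clause is now satisfied; Q is unconstrained.

P=1,  Q=1,  R=0,  S=0,  T=0,  U=0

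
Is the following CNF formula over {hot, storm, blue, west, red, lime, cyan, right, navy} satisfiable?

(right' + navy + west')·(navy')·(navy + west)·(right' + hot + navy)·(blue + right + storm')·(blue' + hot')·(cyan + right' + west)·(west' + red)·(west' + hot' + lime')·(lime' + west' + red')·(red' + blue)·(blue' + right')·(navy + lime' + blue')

Unit clause (navy') forces navy = 0.
Unit clause (west) forces west = 1.
Unit clause (right') forces right = 0.
Unit clause (red) forces red = 1.
Unit clause (lime') forces lime = 0.
Unit clause (blue) forces blue = 1.
Unit clause (hot') forces hot = 0.
Every clause is now satisfied; storm, cyan are unconstrained.
A satisfying assignment: hot: 0; storm: 0; blue: 1; west: 1; red: 1; lime: 0; cyan: 1; right: 0; navy: 0.

Yes, satisfiable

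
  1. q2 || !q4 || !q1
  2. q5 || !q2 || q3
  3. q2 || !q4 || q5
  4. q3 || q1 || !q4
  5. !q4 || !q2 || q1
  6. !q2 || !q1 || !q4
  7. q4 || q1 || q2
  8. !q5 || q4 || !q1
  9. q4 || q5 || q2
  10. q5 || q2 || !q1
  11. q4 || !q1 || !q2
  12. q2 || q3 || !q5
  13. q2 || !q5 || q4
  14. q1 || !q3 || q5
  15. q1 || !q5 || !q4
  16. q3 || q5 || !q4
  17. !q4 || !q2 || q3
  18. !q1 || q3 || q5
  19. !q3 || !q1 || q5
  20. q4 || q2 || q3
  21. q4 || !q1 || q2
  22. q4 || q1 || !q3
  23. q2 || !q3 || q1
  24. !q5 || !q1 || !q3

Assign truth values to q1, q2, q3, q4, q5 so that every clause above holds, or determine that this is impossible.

q1 ↦ false, q2 ↦ true, q3 ↦ false, q4 ↦ false, q5 ↦ true

Case q2 = true:
Case q5 = true:
Case q4 = false:
Unit clause (!q1) forces q1 = false.
Unit clause (!q3) forces q3 = false.
This assignment satisfies each clause.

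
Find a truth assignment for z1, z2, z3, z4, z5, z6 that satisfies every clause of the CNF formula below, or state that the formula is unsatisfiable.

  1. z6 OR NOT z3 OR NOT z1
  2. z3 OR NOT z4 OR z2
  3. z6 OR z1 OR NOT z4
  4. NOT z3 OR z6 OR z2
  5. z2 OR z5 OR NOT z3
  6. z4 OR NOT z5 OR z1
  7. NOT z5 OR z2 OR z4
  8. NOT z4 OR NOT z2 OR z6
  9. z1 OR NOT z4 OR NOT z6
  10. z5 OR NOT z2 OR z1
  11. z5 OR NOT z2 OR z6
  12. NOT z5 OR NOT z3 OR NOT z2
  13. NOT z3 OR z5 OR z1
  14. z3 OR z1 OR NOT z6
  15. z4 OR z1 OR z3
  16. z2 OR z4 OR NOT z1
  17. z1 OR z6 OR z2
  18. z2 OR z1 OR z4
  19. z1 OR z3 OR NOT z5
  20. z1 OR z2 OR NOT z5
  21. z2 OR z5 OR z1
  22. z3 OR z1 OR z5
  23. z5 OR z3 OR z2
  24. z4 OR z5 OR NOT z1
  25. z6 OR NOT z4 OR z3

z1=true, z2=true, z3=false, z4=false, z5=true, z6=false

Suppose z6 = false.
Suppose z3 = false.
(NOT z4) alone gives z4 = false.
(z1) alone gives z1 = true.
(z2) alone gives z2 = true.
(z5) alone gives z5 = true.
All clauses are satisfied.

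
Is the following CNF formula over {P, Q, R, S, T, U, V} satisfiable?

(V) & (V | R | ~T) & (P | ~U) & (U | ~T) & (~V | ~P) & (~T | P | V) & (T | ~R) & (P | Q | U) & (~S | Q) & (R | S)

(V) alone gives V = 1.
(~P) alone gives P = 0.
(~U) alone gives U = 0.
(~T) alone gives T = 0.
(~R) alone gives R = 0.
(Q) alone gives Q = 1.
(S) alone gives S = 1.
This assignment satisfies each clause.
A satisfying assignment: P: 0,  Q: 1,  R: 0,  S: 1,  T: 0,  U: 0,  V: 1.

Yes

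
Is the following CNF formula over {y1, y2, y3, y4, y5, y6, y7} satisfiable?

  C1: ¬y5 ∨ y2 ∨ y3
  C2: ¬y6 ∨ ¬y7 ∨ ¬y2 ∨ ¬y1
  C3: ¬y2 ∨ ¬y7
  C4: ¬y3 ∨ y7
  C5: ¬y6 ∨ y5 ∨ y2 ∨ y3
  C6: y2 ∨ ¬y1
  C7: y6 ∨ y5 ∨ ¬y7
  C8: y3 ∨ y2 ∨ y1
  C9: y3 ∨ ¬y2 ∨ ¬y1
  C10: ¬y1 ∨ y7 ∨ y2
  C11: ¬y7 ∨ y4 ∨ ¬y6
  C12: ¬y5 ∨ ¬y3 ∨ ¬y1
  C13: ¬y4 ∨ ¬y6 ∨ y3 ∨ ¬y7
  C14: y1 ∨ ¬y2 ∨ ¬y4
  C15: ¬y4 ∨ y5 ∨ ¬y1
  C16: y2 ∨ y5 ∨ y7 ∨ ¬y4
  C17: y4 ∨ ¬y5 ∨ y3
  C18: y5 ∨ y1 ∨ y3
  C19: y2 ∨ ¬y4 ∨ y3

Satisfiable

Try y2 = False.
Unit clause (¬y1) forces y1 = False.
Unit clause (y3) forces y3 = True.
Unit clause (y7) forces y7 = True.
Try y6 = True.
Unit clause (y4) forces y4 = True.
Every clause is now satisfied; y5 is unconstrained.
A satisfying assignment: y1: False, y2: False, y3: True, y4: True, y5: False, y6: True, y7: True.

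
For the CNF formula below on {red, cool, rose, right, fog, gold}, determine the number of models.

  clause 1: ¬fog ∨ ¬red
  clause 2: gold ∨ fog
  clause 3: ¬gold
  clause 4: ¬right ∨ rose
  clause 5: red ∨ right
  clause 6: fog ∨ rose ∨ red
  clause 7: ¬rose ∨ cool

There are 2^6 = 64 truth assignments over (red, cool, rose, right, fog, gold).
Split on fog. With fog = True, the clauses containing fog are satisfied and ¬fog drops from the rest; 1 of the 2^5 = 32 assignments to the other variables satisfy what remains.
With fog = False, by the same count on the reduced clause set, 0 assignments work.
(One model: red=F, cool=T, rose=T, right=T, fog=T, gold=F.)
Total: 1 + 0 = 1.

1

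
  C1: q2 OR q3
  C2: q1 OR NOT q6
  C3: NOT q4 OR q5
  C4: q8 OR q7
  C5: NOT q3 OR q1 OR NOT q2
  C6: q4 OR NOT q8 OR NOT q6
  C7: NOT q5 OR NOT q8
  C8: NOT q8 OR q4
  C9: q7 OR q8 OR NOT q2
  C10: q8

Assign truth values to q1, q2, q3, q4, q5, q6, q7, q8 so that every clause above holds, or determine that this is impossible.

UNSATISFIABLE

The clause (q8) is unit, so q8 = true.
The clause (NOT q5) is unit, so q5 = false.
The clause (NOT q4) is unit, so q4 = false.
But (q4) is also a unit clause — contradiction.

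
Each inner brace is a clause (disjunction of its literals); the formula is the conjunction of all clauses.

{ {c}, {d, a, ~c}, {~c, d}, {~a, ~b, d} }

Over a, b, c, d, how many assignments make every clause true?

There are 2^4 = 16 truth assignments over (a, b, c, d).
Check each against the 4 clauses (columns in the order a, b, c, d):
  F F F F  ✗ fails (c)
  F F F T  ✗ fails (c)
  F F T F  ✗ fails (d | a | ~c)
  F F T T  ✓ satisfies all
  F T F F  ✗ fails (c)
  F T F T  ✗ fails (c)
  F T T F  ✗ fails (d | a | ~c)
  F T T T  ✓ satisfies all
  T F F F  ✗ fails (c)
  T F F T  ✗ fails (c)
  T F T F  ✗ fails (~c | d)
  T F T T  ✓ satisfies all
  T T F F  ✗ fails (c)
  T T F T  ✗ fails (c)
  T T T F  ✗ fails (~c | d)
  T T T T  ✓ satisfies all
4 of the 16 rows are models.

4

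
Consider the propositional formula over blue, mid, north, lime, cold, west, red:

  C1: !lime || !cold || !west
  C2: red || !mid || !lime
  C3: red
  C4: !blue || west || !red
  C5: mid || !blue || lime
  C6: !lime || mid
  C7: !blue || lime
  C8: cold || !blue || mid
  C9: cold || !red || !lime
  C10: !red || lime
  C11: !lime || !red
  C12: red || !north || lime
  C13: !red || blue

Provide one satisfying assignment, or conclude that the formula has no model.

(red) alone gives red = true.
(lime) alone gives lime = true.
That conflicts with the unit clause (!lime).

UNSATISFIABLE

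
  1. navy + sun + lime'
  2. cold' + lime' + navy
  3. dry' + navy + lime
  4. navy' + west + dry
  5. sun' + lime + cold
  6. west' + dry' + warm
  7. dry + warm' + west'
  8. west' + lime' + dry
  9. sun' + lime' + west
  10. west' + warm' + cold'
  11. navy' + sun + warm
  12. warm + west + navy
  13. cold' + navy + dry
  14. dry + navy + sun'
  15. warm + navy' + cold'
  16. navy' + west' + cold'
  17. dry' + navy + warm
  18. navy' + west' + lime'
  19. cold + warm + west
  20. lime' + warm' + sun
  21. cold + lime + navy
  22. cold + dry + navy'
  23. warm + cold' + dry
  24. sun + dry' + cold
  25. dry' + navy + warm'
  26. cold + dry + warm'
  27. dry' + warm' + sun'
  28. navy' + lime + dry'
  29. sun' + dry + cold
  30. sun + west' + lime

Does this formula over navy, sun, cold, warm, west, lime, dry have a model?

Branch on navy: set navy = 1.
Branch on west: set west = 1.
Unit clause (cold') forces cold = 0.
Unit clause (lime') forces lime = 0.
Unit clause (sun') forces sun = 0.
But (sun) is also a unit clause — contradiction.
That branch fails; take west = 0 instead.
Unit clause (dry) forces dry = 1.
Unit clause (lime) forces lime = 1.
Unit clause (sun') forces sun = 0.
Unit clause (warm) forces warm = 1.
But (warm') is also a unit clause — contradiction.
Either choice for west ends in contradiction.
That branch fails; take navy = 0 instead.
Branch on sun: set sun = 1.
Unit clause (dry) forces dry = 1.
Unit clause (lime) forces lime = 1.
Unit clause (cold') forces cold = 0.
Unit clause (west) forces west = 1.
Unit clause (warm) forces warm = 1.
But (warm') is also a unit clause — contradiction.
That branch fails; take sun = 0 instead.
Unit clause (lime') forces lime = 0.
Unit clause (dry') forces dry = 0.
Unit clause (cold') forces cold = 0.
But (cold) is also a unit clause — contradiction.
Either choice for sun ends in contradiction.
Either choice for navy ends in contradiction.
No assignment satisfies every clause.

Unsatisfiable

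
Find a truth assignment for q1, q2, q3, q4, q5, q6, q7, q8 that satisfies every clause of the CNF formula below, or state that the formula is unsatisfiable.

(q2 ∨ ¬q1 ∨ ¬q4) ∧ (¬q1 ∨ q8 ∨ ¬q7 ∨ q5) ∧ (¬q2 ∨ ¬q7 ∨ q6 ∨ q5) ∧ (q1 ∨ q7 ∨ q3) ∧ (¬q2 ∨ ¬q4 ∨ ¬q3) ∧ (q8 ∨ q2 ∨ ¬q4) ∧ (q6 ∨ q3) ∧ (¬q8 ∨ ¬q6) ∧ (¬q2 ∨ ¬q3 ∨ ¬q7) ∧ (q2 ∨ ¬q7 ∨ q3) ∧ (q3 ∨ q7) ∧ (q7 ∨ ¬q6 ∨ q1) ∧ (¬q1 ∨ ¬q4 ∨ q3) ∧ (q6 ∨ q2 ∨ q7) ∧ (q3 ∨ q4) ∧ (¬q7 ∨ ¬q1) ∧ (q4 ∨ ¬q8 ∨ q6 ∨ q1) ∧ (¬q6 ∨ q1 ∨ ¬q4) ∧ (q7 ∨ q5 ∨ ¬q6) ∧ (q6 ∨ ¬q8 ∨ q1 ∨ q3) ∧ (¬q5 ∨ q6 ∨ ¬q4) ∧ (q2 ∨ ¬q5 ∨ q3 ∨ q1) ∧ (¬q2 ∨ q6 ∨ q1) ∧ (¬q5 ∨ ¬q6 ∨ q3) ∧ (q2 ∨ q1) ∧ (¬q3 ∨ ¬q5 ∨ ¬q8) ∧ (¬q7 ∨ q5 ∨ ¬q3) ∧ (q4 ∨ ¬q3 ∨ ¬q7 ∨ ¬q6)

q1: True; q2: False; q3: True; q4: False; q5: True; q6: True; q7: False; q8: False

Try q6 = True.
Unit clause (¬q8) forces q8 = False.
Try q2 = False.
Unit clause (¬q4) forces q4 = False.
Unit clause (q3) forces q3 = True.
Unit clause (q1) forces q1 = True.
Unit clause (¬q7) forces q7 = False.
Unit clause (q5) forces q5 = True.
Every clause now holds.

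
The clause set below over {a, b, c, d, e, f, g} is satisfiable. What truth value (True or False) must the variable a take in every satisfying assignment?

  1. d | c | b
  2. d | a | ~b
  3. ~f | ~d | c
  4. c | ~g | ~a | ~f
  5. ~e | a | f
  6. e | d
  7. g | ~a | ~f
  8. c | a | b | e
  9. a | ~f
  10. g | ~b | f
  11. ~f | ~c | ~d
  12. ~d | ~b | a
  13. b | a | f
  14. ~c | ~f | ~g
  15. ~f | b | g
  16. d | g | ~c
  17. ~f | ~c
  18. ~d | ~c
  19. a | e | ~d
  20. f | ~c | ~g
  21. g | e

Suppose a = 0.
From the singleton clause (~f), f = 0.
From the singleton clause (~e), e = 0.
From the singleton clause (d), d = 1.
Now (~d) is unsatisfied and unit — conflict.
So every satisfying assignment has a = True.

True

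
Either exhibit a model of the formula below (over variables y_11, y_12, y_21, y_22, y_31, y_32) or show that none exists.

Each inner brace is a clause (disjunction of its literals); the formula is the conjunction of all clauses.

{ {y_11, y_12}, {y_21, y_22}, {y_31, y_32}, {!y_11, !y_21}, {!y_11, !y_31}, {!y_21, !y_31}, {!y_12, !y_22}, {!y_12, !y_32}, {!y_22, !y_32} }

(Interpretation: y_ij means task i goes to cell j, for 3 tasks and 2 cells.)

UNSATISFIABLE

Branch on y_11: set y_11 = true.
(!y_21) alone gives y_21 = false.
(y_22) alone gives y_22 = true.
(!y_31) alone gives y_31 = false.
(y_32) alone gives y_32 = true.
But (!y_32) is also a unit clause — contradiction.
Undo y_11 and try y_11 = false.
(y_12) alone gives y_12 = true.
(!y_22) alone gives y_22 = false.
(y_21) alone gives y_21 = true.
(!y_31) alone gives y_31 = false.
(y_32) alone gives y_32 = true.
But (!y_32) is also a unit clause — contradiction.
Both values of y_11 lead to a conflict.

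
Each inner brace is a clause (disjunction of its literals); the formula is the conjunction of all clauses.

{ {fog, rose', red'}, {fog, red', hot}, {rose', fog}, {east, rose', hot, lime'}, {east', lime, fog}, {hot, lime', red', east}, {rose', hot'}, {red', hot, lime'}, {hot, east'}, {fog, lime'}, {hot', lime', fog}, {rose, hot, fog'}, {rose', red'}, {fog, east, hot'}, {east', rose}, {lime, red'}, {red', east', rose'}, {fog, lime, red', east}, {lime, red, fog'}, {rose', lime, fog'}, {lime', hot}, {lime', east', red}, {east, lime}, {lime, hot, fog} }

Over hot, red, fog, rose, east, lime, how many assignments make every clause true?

2

There are 2^6 = 64 truth assignments over (hot, red, fog, rose, east, lime).
Split on lime. With lime = 1, the clauses containing lime are satisfied and lime' drops from the rest; 2 of the 2^5 = 32 assignments to the other variables satisfy what remains.
With lime = 0, by the same count on the reduced clause set, 0 assignments work.
(One model: hot=T, red=F, fog=T, rose=F, east=F, lime=T.)
Total: 2 + 0 = 2.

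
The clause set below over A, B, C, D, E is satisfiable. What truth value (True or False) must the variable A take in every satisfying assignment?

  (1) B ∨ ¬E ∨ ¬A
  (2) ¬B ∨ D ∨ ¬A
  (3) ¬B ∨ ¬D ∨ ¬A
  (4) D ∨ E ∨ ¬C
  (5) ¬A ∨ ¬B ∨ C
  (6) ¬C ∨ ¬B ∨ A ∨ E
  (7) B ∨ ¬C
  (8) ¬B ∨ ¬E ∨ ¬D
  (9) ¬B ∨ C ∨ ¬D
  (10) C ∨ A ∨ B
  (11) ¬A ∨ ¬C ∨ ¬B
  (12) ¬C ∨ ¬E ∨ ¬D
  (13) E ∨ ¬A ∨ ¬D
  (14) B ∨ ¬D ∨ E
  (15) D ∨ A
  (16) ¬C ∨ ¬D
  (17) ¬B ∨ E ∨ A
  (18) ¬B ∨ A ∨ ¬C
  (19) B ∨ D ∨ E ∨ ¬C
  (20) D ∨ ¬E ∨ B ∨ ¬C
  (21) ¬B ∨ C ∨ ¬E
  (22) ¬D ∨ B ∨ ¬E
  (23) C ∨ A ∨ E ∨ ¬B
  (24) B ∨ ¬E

True

Suppose A = False.
Unit clause (D) forces D = True.
Unit clause (¬C) forces C = False.
Unit clause (¬B) forces B = False.
But (B) is also a unit clause — contradiction.
So every satisfying assignment has A = True.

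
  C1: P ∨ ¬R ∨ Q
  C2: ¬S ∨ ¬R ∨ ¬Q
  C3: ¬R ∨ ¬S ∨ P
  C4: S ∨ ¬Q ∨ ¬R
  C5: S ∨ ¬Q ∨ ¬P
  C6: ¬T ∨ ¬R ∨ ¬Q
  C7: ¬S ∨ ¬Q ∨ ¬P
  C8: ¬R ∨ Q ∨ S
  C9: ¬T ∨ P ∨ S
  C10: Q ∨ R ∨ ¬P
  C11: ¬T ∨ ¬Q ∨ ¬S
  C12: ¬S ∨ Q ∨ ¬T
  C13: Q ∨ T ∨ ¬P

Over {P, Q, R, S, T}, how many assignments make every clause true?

4

There are 2^5 = 32 truth assignments over (P, Q, R, S, T).
Split on Q. With Q = True, the clauses containing Q are satisfied and ¬Q drops from the rest; 2 of the 2^4 = 16 assignments to the other variables satisfy what remains.
With Q = False, by the same count on the reduced clause set, 2 assignments work.
Total: 2 + 2 = 4.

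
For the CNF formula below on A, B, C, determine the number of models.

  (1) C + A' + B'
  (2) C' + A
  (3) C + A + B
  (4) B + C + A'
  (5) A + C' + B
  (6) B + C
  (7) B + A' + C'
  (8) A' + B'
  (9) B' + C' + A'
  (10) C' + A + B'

There are 2^3 = 8 truth assignments over (A, B, C).
Check each against the 10 clauses (columns in the order A, B, C):
  F F F  ✗ fails (C + A + B)
  F F T  ✗ fails (C' + A)
  F T F  ✓ satisfies all
  F T T  ✗ fails (C' + A)
  T F F  ✗ fails (B + C + A')
  T F T  ✗ fails (B + A' + C')
  T T F  ✗ fails (C + A' + B')
  T T T  ✗ fails (A' + B')
1 of the 8 rows is a model.

1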